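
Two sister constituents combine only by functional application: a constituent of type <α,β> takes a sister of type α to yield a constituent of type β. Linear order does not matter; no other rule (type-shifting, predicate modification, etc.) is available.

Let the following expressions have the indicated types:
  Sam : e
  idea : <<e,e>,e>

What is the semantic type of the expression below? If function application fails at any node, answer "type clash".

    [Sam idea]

type clash

[Sam idea]: e with <<e,e>,e> — neither is a function whose domain matches the other; composition fails here.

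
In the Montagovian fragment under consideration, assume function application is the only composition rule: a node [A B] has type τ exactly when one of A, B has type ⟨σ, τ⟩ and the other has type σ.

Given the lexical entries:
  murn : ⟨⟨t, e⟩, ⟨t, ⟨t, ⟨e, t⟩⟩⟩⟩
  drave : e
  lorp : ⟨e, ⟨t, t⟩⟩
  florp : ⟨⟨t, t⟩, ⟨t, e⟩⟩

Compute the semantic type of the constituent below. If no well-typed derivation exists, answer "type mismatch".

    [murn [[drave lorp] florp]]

⟨t, ⟨t, ⟨e, t⟩⟩⟩

[drave lorp] — lorp of type ⟨e, ⟨t, t⟩⟩ combines with drave of type e: type ⟨t, t⟩.
[[drave lorp] florp] — florp of type ⟨⟨t, t⟩, ⟨t, e⟩⟩ combines with [drave lorp] of type ⟨t, t⟩: type ⟨t, e⟩.
[murn [[drave lorp] florp]] — murn of type ⟨⟨t, e⟩, ⟨t, ⟨t, ⟨e, t⟩⟩⟩⟩ combines with [[drave lorp] florp] of type ⟨t, e⟩: type ⟨t, ⟨t, ⟨e, t⟩⟩⟩.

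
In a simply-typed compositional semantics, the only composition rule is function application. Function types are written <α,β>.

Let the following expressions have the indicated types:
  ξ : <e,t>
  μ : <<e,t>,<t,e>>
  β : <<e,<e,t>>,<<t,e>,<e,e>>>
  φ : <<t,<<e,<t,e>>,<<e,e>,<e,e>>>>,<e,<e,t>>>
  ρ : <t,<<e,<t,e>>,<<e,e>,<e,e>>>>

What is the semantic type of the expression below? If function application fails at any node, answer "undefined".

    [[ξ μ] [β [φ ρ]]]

<e,e>

[ξ μ]: μ is <<e,t>,<t,e>>, ξ is <e,t>; result <t,e>.
[φ ρ]: φ is <<t,<<e,<t,e>>,<<e,e>,<e,e>>>>,<e,<e,t>>>, ρ is <t,<<e,<t,e>>,<<e,e>,<e,e>>>>; result <e,<e,t>>.
[β [φ ρ]]: β is <<e,<e,t>>,<<t,e>,<e,e>>>, [φ ρ] is <e,<e,t>>; result <<t,e>,<e,e>>.
[[ξ μ] [β [φ ρ]]]: [β [φ ρ]] is <<t,e>,<e,e>>, [ξ μ] is <t,e>; result <e,e>.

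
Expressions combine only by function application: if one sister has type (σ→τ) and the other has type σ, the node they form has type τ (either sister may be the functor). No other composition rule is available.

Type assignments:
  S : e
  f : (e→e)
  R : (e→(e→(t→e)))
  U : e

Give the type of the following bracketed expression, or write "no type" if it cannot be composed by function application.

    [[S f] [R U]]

(t→e)

[S f]: f is (e→e), S is e; result e.
[R U]: R is (e→(e→(t→e))), U is e; result (e→(t→e)).
[[S f] [R U]]: [R U] is (e→(t→e)), [S f] is e; result (t→e).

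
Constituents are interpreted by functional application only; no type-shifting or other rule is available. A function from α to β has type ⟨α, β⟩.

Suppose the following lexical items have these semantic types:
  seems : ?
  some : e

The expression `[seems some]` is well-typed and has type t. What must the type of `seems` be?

At [seems some] (required: t): some is e, which is not a function with range t; hence seems is the functor — type ⟨e, t⟩.

⟨e, t⟩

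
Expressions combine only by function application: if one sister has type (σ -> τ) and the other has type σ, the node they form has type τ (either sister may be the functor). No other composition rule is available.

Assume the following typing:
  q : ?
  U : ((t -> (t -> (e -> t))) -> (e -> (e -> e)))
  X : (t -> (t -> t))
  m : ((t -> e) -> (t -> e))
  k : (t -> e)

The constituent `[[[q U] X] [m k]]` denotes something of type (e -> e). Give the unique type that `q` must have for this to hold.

[[[q U] X] [m k]] is required to be (e -> e). [m k] : (t -> e) cannot yield (e -> e) as functor, so [[q U] X] : ((t -> e) -> (e -> e)).
[[q U] X] is required to be ((t -> e) -> (e -> e)). X : (t -> (t -> t)) cannot yield ((t -> e) -> (e -> e)) as functor, so [q U] : ((t -> (t -> t)) -> ((t -> e) -> (e -> e))).
[q U] is required to be ((t -> (t -> t)) -> ((t -> e) -> (e -> e))). U : ((t -> (t -> (e -> t))) -> (e -> (e -> e))) cannot yield ((t -> (t -> t)) -> ((t -> e) -> (e -> e))) as functor, so q : (((t -> (t -> (e -> t))) -> (e -> (e -> e))) -> ((t -> (t -> t)) -> ((t -> e) -> (e -> e)))).

(((t -> (t -> (e -> t))) -> (e -> (e -> e))) -> ((t -> (t -> t)) -> ((t -> e) -> (e -> e))))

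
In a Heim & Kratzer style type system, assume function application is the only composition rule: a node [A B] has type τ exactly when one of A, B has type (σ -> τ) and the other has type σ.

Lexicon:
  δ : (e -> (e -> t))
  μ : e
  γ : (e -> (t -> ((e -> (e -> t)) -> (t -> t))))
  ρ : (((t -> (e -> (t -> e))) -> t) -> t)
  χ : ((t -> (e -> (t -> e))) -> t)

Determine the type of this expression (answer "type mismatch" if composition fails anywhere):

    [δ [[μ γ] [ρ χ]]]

(t -> t)

[μ γ]: functor γ : (e -> (t -> ((e -> (e -> t)) -> (t -> t)))), argument μ : e; result (t -> ((e -> (e -> t)) -> (t -> t))).
[ρ χ]: functor ρ : (((t -> (e -> (t -> e))) -> t) -> t), argument χ : ((t -> (e -> (t -> e))) -> t); result t.
[[μ γ] [ρ χ]]: functor [μ γ] : (t -> ((e -> (e -> t)) -> (t -> t))), argument [ρ χ] : t; result ((e -> (e -> t)) -> (t -> t)).
[δ [[μ γ] [ρ χ]]]: functor [[μ γ] [ρ χ]] : ((e -> (e -> t)) -> (t -> t)), argument δ : (e -> (e -> t)); result (t -> t).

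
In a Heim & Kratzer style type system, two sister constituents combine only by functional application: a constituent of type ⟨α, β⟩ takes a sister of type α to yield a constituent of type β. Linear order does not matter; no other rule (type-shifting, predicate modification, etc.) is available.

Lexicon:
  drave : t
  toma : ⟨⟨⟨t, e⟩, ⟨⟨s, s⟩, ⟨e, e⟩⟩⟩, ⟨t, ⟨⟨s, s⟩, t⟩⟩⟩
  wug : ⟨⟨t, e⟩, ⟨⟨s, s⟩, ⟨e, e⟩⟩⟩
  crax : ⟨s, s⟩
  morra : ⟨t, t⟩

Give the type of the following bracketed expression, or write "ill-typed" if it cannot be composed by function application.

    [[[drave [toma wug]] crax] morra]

t

[toma wug] — toma of type ⟨⟨⟨t, e⟩, ⟨⟨s, s⟩, ⟨e, e⟩⟩⟩, ⟨t, ⟨⟨s, s⟩, t⟩⟩⟩ combines with wug of type ⟨⟨t, e⟩, ⟨⟨s, s⟩, ⟨e, e⟩⟩⟩: type ⟨t, ⟨⟨s, s⟩, t⟩⟩.
[drave [toma wug]] — [toma wug] of type ⟨t, ⟨⟨s, s⟩, t⟩⟩ combines with drave of type t: type ⟨⟨s, s⟩, t⟩.
[[drave [toma wug]] crax] — [drave [toma wug]] of type ⟨⟨s, s⟩, t⟩ combines with crax of type ⟨s, s⟩: type t.
[[[drave [toma wug]] crax] morra] — morra of type ⟨t, t⟩ combines with [[drave [toma wug]] crax] of type t: type t.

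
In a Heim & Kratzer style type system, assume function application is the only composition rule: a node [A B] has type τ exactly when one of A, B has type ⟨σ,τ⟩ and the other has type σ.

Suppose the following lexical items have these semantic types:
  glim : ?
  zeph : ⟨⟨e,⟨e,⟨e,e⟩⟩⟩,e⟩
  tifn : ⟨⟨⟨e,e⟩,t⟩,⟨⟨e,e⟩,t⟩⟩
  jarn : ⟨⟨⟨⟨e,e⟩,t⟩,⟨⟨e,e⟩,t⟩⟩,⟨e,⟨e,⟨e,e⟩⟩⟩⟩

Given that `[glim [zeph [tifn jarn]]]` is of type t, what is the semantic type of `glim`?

[glim [zeph [tifn jarn]]] must have type t. The sister [zeph [tifn jarn]] has type e; that is not a function onto t, so glim must be the functor, of type ⟨e,t⟩.

⟨e,t⟩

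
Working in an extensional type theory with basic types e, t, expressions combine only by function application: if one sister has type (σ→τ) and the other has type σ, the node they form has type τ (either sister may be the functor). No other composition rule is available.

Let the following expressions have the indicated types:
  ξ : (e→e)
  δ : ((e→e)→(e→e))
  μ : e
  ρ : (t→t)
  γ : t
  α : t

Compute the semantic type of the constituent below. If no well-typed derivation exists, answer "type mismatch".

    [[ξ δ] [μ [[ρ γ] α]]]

[ξ δ] — δ of type ((e→e)→(e→e)) combines with ξ of type (e→e): type (e→e).
[ρ γ] — ρ of type (t→t) combines with γ of type t: type t.
At [[ρ γ] α]: neither t nor t can take the other as argument; the node is ill-typed.

type mismatch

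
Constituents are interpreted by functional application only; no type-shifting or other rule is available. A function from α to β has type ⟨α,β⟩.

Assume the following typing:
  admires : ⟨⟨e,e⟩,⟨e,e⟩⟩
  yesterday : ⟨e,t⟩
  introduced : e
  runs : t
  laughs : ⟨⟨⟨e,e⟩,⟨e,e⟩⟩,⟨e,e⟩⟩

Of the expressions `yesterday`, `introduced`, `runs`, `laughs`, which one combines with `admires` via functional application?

yesterday : ⟨e,t⟩ — does not combine with admires.
introduced : e — does not combine with admires.
runs : t — does not combine with admires.
laughs — combines: laughs : ⟨⟨⟨e,e⟩,⟨e,e⟩⟩,⟨e,e⟩⟩ takes admires : ⟨⟨e,e⟩,⟨e,e⟩⟩ as argument, giving ⟨e,e⟩.

laughs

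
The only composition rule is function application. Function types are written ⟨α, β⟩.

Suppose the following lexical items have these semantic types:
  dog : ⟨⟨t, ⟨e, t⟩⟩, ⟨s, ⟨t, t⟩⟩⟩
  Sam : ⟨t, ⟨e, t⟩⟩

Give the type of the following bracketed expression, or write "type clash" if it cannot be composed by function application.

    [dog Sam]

[dog Sam]: dog is ⟨⟨t, ⟨e, t⟩⟩, ⟨s, ⟨t, t⟩⟩⟩, Sam is ⟨t, ⟨e, t⟩⟩; result ⟨s, ⟨t, t⟩⟩.

⟨s, ⟨t, t⟩⟩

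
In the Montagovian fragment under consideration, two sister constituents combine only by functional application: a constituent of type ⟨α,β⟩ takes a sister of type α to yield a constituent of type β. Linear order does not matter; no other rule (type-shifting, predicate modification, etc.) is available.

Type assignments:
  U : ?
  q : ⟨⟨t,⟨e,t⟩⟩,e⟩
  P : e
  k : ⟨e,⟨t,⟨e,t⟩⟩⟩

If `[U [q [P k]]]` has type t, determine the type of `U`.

⟨e,t⟩

For [U [q [P k]]] to have type t with [q [P k]] of type e, U must be the function: U : ⟨e,t⟩.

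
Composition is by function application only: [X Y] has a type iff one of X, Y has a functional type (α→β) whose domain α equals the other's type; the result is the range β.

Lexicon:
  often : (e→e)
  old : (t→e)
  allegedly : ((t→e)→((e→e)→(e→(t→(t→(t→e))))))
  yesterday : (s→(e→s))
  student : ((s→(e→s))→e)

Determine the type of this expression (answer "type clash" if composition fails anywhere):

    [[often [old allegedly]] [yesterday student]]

[old allegedly]: allegedly is ((t→e)→((e→e)→(e→(t→(t→(t→e)))))), old is (t→e); result ((e→e)→(e→(t→(t→(t→e))))).
[often [old allegedly]]: [old allegedly] is ((e→e)→(e→(t→(t→(t→e))))), often is (e→e); result (e→(t→(t→(t→e)))).
[yesterday student]: student is ((s→(e→s))→e), yesterday is (s→(e→s)); result e.
[[often [old allegedly]] [yesterday student]]: [often [old allegedly]] is (e→(t→(t→(t→e)))), [yesterday student] is e; result (t→(t→(t→e))).

(t→(t→(t→e)))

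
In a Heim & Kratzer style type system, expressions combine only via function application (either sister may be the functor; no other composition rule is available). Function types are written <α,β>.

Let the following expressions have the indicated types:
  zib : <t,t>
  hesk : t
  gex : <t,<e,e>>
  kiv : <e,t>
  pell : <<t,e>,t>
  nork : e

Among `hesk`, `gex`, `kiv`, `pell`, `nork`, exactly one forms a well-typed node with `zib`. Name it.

hesk

hesk — combines: zib : <t,t> takes hesk : t as argument, giving t.
gex : <t,<e,e>> — no; zib wants t, and gex wants t.
kiv : <e,t> — no; zib wants t, and kiv wants e.
pell : <<t,e>,t> — no; zib wants t, and pell wants <t,e>.
nork : e — no; zib wants t, and nork wants nothing (atomic).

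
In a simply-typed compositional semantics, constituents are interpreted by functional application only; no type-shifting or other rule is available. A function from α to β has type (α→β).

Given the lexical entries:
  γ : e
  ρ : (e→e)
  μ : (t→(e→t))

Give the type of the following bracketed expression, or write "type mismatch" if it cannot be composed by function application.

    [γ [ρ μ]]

At [ρ μ]: neither (e→e) nor (t→(e→t)) can take the other as argument; the node is ill-typed.

type mismatch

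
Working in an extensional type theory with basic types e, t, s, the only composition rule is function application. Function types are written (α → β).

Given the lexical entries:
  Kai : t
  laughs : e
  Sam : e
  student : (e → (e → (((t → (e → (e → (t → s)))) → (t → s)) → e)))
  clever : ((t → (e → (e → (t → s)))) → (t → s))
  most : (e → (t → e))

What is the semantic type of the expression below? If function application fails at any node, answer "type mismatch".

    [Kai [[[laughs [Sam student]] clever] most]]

At [Sam student], student : (e → (e → (((t → (e → (e → (t → s)))) → (t → s)) → e))) takes Sam : e, giving (e → (((t → (e → (e → (t → s)))) → (t → s)) → e)).
At [laughs [Sam student]], [Sam student] : (e → (((t → (e → (e → (t → s)))) → (t → s)) → e)) takes laughs : e, giving (((t → (e → (e → (t → s)))) → (t → s)) → e).
At [[laughs [Sam student]] clever], [laughs [Sam student]] : (((t → (e → (e → (t → s)))) → (t → s)) → e) takes clever : ((t → (e → (e → (t → s)))) → (t → s)), giving e.
At [[[laughs [Sam student]] clever] most], most : (e → (t → e)) takes [[laughs [Sam student]] clever] : e, giving (t → e).
At [Kai [[[laughs [Sam student]] clever] most]], [[[laughs [Sam student]] clever] most] : (t → e) takes Kai : t, giving e.

e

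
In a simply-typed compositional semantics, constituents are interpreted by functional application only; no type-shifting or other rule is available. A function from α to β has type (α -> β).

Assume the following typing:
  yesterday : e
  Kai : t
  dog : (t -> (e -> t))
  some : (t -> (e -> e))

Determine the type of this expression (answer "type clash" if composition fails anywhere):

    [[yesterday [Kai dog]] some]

(e -> e)

[Kai dog] — dog of type (t -> (e -> t)) combines with Kai of type t: type (e -> t).
[yesterday [Kai dog]] — [Kai dog] of type (e -> t) combines with yesterday of type e: type t.
[[yesterday [Kai dog]] some] — some of type (t -> (e -> e)) combines with [yesterday [Kai dog]] of type t: type (e -> e).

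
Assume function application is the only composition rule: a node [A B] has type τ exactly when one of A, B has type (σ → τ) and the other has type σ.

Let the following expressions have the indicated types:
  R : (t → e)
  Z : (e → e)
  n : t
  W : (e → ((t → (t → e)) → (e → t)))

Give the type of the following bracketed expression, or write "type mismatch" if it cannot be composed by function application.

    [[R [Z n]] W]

type mismatch

[Z n]: (e → e) and t cannot combine by function application — type clash.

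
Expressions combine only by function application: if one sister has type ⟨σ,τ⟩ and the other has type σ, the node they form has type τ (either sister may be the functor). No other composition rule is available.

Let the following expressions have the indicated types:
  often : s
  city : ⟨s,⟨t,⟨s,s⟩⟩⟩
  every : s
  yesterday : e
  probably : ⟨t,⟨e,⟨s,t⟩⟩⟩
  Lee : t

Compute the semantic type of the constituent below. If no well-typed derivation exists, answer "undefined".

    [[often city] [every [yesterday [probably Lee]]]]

[often city]: functor city : ⟨s,⟨t,⟨s,s⟩⟩⟩, argument often : s; result ⟨t,⟨s,s⟩⟩.
[probably Lee]: functor probably : ⟨t,⟨e,⟨s,t⟩⟩⟩, argument Lee : t; result ⟨e,⟨s,t⟩⟩.
[yesterday [probably Lee]]: functor [probably Lee] : ⟨e,⟨s,t⟩⟩, argument yesterday : e; result ⟨s,t⟩.
[every [yesterday [probably Lee]]]: functor [yesterday [probably Lee]] : ⟨s,t⟩, argument every : s; result t.
[[often city] [every [yesterday [probably Lee]]]]: functor [often city] : ⟨t,⟨s,s⟩⟩, argument [every [yesterday [probably Lee]]] : t; result ⟨s,s⟩.

⟨s,s⟩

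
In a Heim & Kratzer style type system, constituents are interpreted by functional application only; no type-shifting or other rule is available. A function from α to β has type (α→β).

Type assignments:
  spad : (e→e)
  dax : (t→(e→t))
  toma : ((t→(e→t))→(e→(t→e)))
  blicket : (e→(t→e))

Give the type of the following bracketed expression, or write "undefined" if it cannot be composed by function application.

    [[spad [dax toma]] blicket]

undefined

[dax toma]: toma is ((t→(e→t))→(e→(t→e))), dax is (t→(e→t)); result (e→(t→e)).
[spad [dax toma]]: (e→e) with (e→(t→e)) — neither is a function whose domain matches the other; composition fails here.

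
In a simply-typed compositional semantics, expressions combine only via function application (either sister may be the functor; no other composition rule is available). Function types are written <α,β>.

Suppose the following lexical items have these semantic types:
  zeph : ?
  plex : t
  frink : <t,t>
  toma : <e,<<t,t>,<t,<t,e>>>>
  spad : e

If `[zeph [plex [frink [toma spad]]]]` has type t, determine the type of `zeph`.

For [zeph [plex [frink [toma spad]]]] to have type t with [plex [frink [toma spad]]] of type <t,e>, zeph must be the function: zeph : <<t,e>,t>.

<<t,e>,t>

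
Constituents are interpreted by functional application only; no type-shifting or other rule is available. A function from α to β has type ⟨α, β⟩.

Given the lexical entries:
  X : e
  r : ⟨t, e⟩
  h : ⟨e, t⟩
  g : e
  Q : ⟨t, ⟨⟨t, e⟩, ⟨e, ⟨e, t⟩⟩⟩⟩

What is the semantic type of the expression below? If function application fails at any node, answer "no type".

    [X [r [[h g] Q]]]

⟨e, t⟩

At [h g], h : ⟨e, t⟩ takes g : e, giving t.
At [[h g] Q], Q : ⟨t, ⟨⟨t, e⟩, ⟨e, ⟨e, t⟩⟩⟩⟩ takes [h g] : t, giving ⟨⟨t, e⟩, ⟨e, ⟨e, t⟩⟩⟩.
At [r [[h g] Q]], [[h g] Q] : ⟨⟨t, e⟩, ⟨e, ⟨e, t⟩⟩⟩ takes r : ⟨t, e⟩, giving ⟨e, ⟨e, t⟩⟩.
At [X [r [[h g] Q]]], [r [[h g] Q]] : ⟨e, ⟨e, t⟩⟩ takes X : e, giving ⟨e, t⟩.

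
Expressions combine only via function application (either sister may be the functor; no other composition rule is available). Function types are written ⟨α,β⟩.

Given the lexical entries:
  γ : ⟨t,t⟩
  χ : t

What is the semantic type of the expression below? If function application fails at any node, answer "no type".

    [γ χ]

t

At [γ χ], γ : ⟨t,t⟩ takes χ : t, giving t.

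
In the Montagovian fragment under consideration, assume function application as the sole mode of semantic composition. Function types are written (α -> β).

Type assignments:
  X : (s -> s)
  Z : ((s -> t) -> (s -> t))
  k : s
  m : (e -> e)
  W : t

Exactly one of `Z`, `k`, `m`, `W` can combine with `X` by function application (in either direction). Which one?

k

Z : ((s -> t) -> (s -> t)) — neither side's domain matches the other.
k — combines: X : (s -> s) takes k : s as argument, giving s.
m : (e -> e) — neither side's domain matches the other.
W : t — neither side's domain matches the other.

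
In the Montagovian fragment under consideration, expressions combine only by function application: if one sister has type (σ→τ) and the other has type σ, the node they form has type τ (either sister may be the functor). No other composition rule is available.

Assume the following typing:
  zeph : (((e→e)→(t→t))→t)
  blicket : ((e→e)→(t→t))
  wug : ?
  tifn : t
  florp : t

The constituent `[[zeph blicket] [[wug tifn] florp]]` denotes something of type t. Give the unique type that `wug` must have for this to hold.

(t→(t→(t→t)))

At [[zeph blicket] [[wug tifn] florp]] (required: t): [zeph blicket] is t, which is not a function with range t; hence [[wug tifn] florp] is the functor — type (t→t).
At [[wug tifn] florp] (required: (t→t)): florp is t, which is not a function with range (t→t); hence [wug tifn] is the functor — type (t→(t→t)).
At [wug tifn] (required: (t→(t→t))): tifn is t, which is not a function with range (t→(t→t)); hence wug is the functor — type (t→(t→(t→t))).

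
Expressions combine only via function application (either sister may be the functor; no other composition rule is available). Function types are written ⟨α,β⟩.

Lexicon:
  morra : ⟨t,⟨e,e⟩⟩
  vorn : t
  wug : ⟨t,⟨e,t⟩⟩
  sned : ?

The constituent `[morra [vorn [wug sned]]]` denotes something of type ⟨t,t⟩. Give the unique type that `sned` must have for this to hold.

[morra [vorn [wug sned]]] must have type ⟨t,t⟩. The sister morra has type ⟨t,⟨e,e⟩⟩; that is not a function onto ⟨t,t⟩, so [vorn [wug sned]] must be the functor, of type ⟨⟨t,⟨e,e⟩⟩,⟨t,t⟩⟩.
[vorn [wug sned]] must have type ⟨⟨t,⟨e,e⟩⟩,⟨t,t⟩⟩. The sister vorn has type t; that is not a function onto ⟨⟨t,⟨e,e⟩⟩,⟨t,t⟩⟩, so [wug sned] must be the functor, of type ⟨t,⟨⟨t,⟨e,e⟩⟩,⟨t,t⟩⟩⟩.
[wug sned] must have type ⟨t,⟨⟨t,⟨e,e⟩⟩,⟨t,t⟩⟩⟩. The sister wug has type ⟨t,⟨e,t⟩⟩; that is not a function onto ⟨t,⟨⟨t,⟨e,e⟩⟩,⟨t,t⟩⟩⟩, so sned must be the functor, of type ⟨⟨t,⟨e,t⟩⟩,⟨t,⟨⟨t,⟨e,e⟩⟩,⟨t,t⟩⟩⟩⟩.

⟨⟨t,⟨e,t⟩⟩,⟨t,⟨⟨t,⟨e,e⟩⟩,⟨t,t⟩⟩⟩⟩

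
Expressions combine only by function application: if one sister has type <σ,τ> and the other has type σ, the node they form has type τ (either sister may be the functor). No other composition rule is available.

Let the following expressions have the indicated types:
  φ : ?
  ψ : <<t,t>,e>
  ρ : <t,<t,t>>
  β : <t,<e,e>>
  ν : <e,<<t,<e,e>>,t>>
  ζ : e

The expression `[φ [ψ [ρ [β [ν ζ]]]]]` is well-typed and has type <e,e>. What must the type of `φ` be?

At [φ [ψ [ρ [β [ν ζ]]]]] (required: <e,e>): [ψ [ρ [β [ν ζ]]]] is e, which is not a function with range <e,e>; hence φ is the functor — type <e,<e,e>>.

<e,<e,e>>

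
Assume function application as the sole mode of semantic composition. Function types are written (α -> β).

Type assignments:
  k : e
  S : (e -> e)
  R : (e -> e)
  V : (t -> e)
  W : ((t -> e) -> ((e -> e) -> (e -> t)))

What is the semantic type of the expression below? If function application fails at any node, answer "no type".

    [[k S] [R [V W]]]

t

[k S]: S is (e -> e), k is e; result e.
[V W]: W is ((t -> e) -> ((e -> e) -> (e -> t))), V is (t -> e); result ((e -> e) -> (e -> t)).
[R [V W]]: [V W] is ((e -> e) -> (e -> t)), R is (e -> e); result (e -> t).
[[k S] [R [V W]]]: [R [V W]] is (e -> t), [k S] is e; result t.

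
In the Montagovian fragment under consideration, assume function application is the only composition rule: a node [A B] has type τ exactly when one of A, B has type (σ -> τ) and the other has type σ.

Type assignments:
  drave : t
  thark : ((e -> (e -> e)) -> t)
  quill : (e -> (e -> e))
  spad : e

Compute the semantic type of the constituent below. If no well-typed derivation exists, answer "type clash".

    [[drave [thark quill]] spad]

type clash

[thark quill] — thark of type ((e -> (e -> e)) -> t) combines with quill of type (e -> (e -> e)): type t.
At [drave [thark quill]]: neither t nor t can take the other as argument; the node is ill-typed.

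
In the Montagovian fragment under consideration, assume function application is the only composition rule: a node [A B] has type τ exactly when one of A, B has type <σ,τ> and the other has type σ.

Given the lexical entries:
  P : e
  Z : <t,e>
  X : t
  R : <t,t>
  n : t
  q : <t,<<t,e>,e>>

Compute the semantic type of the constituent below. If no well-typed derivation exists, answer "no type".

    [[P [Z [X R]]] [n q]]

[X R]: R is <t,t>, X is t; result t.
[Z [X R]]: Z is <t,e>, [X R] is t; result e.
[P [Z [X R]]]: e and e cannot combine by function application — type clash.

no type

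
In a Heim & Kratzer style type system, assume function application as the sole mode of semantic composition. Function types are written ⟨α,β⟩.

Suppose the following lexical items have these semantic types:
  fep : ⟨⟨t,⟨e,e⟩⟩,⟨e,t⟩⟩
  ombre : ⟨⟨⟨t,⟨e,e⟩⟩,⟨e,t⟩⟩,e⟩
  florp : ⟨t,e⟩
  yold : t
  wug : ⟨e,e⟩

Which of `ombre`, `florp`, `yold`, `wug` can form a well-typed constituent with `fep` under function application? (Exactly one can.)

ombre

ombre — combines: ombre : ⟨⟨⟨t,⟨e,e⟩⟩,⟨e,t⟩⟩,e⟩ takes fep : ⟨⟨t,⟨e,e⟩⟩,⟨e,t⟩⟩ as argument, giving e.
florp : ⟨t,e⟩ — does not combine with fep.
yold : t — does not combine with fep.
wug : ⟨e,e⟩ — does not combine with fep.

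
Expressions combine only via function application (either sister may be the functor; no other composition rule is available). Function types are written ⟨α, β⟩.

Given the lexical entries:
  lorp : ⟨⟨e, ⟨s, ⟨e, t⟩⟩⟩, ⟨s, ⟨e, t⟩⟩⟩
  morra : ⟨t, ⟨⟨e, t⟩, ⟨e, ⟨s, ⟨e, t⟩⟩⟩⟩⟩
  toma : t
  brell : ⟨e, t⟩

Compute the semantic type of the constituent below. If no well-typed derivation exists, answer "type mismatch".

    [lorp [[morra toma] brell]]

[morra toma] — morra of type ⟨t, ⟨⟨e, t⟩, ⟨e, ⟨s, ⟨e, t⟩⟩⟩⟩⟩ combines with toma of type t: type ⟨⟨e, t⟩, ⟨e, ⟨s, ⟨e, t⟩⟩⟩⟩.
[[morra toma] brell] — [morra toma] of type ⟨⟨e, t⟩, ⟨e, ⟨s, ⟨e, t⟩⟩⟩⟩ combines with brell of type ⟨e, t⟩: type ⟨e, ⟨s, ⟨e, t⟩⟩⟩.
[lorp [[morra toma] brell]] — lorp of type ⟨⟨e, ⟨s, ⟨e, t⟩⟩⟩, ⟨s, ⟨e, t⟩⟩⟩ combines with [[morra toma] brell] of type ⟨e, ⟨s, ⟨e, t⟩⟩⟩: type ⟨s, ⟨e, t⟩⟩.

⟨s, ⟨e, t⟩⟩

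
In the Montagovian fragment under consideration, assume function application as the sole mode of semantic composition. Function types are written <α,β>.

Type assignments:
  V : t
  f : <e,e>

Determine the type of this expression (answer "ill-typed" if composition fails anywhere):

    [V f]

At [V f]: neither t nor <e,e> can take the other as argument; the node is ill-typed.

ill-typed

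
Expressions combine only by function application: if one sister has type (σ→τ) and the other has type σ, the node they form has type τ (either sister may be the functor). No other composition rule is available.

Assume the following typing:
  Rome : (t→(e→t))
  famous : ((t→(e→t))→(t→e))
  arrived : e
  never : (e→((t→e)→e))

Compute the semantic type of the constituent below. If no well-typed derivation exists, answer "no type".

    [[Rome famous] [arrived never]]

e

[Rome famous]: famous is ((t→(e→t))→(t→e)), Rome is (t→(e→t)); result (t→e).
[arrived never]: never is (e→((t→e)→e)), arrived is e; result ((t→e)→e).
[[Rome famous] [arrived never]]: [arrived never] is ((t→e)→e), [Rome famous] is (t→e); result e.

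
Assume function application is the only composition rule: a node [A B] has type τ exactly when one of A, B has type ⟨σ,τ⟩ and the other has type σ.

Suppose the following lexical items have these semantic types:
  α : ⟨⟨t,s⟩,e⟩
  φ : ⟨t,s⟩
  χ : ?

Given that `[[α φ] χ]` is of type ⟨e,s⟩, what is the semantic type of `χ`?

At [[α φ] χ] (required: ⟨e,s⟩): [α φ] is e, which is not a function with range ⟨e,s⟩; hence χ is the functor — type ⟨e,⟨e,s⟩⟩.

⟨e,⟨e,s⟩⟩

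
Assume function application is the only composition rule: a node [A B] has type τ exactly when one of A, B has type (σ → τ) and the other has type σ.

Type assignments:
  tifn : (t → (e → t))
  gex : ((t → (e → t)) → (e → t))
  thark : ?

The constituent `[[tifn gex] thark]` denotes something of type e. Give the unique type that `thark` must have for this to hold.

((e → t) → e)

At [[tifn gex] thark] (required: e): [tifn gex] is (e → t), which is not a function with range e; hence thark is the functor — type ((e → t) → e).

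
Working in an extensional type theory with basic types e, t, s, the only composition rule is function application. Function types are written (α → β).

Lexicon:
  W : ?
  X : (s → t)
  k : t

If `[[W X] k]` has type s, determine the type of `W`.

((s → t) → (t → s))

[[W X] k] is required to be s. k : t cannot yield s as functor, so [W X] : (t → s).
[W X] is required to be (t → s). X : (s → t) cannot yield (t → s) as functor, so W : ((s → t) → (t → s)).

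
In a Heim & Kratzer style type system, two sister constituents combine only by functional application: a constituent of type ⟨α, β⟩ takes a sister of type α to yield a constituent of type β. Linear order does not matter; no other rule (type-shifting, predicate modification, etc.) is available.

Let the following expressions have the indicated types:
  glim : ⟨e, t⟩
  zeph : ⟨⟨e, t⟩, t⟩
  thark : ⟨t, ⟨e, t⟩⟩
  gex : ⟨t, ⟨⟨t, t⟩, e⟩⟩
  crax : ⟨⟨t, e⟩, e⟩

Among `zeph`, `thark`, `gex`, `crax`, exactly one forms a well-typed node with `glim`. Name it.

zeph

zeph — combines: zeph : ⟨⟨e, t⟩, t⟩ takes glim : ⟨e, t⟩ as argument, giving t.
thark : ⟨t, ⟨e, t⟩⟩ — does not combine with glim.
gex : ⟨t, ⟨⟨t, t⟩, e⟩⟩ — does not combine with glim.
crax : ⟨⟨t, e⟩, e⟩ — does not combine with glim.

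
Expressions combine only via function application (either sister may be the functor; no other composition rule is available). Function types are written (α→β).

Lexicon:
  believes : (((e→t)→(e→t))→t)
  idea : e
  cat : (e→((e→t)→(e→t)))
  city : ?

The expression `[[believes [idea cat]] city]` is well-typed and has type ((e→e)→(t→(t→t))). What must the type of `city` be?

For [[believes [idea cat]] city] to have type ((e→e)→(t→(t→t))) with [believes [idea cat]] of type t, city must be the function: city : (t→((e→e)→(t→(t→t)))).

(t→((e→e)→(t→(t→t))))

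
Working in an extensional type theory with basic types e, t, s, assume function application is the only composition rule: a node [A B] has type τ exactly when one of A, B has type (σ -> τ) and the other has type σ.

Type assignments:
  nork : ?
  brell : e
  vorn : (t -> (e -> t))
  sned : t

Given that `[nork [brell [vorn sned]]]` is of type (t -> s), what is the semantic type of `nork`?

(t -> (t -> s))

[nork [brell [vorn sned]]] is required to be (t -> s). [brell [vorn sned]] : t cannot yield (t -> s) as functor, so nork : (t -> (t -> s)).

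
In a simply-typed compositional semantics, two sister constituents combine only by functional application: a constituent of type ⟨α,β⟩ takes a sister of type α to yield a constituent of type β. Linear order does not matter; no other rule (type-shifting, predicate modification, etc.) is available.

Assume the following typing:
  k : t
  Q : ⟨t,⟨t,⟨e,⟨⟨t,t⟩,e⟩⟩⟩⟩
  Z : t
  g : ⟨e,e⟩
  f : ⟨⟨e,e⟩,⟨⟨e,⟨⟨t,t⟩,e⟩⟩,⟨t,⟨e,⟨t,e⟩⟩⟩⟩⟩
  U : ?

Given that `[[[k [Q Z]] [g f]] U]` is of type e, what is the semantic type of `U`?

⟨⟨t,⟨e,⟨t,e⟩⟩⟩,e⟩

At [[[k [Q Z]] [g f]] U] (required: e): [[k [Q Z]] [g f]] is ⟨t,⟨e,⟨t,e⟩⟩⟩, which is not a function with range e; hence U is the functor — type ⟨⟨t,⟨e,⟨t,e⟩⟩⟩,e⟩.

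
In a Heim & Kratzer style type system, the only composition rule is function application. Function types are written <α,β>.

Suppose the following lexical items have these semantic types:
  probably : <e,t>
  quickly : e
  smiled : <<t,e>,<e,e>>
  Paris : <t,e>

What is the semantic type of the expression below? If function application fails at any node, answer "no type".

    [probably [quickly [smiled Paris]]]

[smiled Paris]: smiled is <<t,e>,<e,e>>, Paris is <t,e>; result <e,e>.
[quickly [smiled Paris]]: [smiled Paris] is <e,e>, quickly is e; result e.
[probably [quickly [smiled Paris]]]: probably is <e,t>, [quickly [smiled Paris]] is e; result t.

t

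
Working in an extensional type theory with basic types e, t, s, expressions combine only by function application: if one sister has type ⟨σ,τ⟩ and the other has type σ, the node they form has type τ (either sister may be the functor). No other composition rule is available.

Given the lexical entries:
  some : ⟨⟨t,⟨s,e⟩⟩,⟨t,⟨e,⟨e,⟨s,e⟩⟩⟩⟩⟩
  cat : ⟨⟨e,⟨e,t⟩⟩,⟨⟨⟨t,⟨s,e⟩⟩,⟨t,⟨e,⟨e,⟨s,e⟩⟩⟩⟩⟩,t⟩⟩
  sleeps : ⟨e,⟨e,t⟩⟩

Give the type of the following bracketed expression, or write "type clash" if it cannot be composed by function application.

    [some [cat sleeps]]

t

[cat sleeps]: ⟨⟨e,⟨e,t⟩⟩,⟨⟨⟨t,⟨s,e⟩⟩,⟨t,⟨e,⟨e,⟨s,e⟩⟩⟩⟩⟩,t⟩⟩ applied to ⟨e,⟨e,t⟩⟩ yields ⟨⟨⟨t,⟨s,e⟩⟩,⟨t,⟨e,⟨e,⟨s,e⟩⟩⟩⟩⟩,t⟩.
[some [cat sleeps]]: ⟨⟨⟨t,⟨s,e⟩⟩,⟨t,⟨e,⟨e,⟨s,e⟩⟩⟩⟩⟩,t⟩ applied to ⟨⟨t,⟨s,e⟩⟩,⟨t,⟨e,⟨e,⟨s,e⟩⟩⟩⟩⟩ yields t.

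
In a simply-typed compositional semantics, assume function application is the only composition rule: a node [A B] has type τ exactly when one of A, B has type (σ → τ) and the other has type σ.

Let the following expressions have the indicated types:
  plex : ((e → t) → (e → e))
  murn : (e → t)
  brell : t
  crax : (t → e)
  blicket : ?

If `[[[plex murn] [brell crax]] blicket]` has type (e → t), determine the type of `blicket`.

At [[[plex murn] [brell crax]] blicket] (required: (e → t)): [[plex murn] [brell crax]] is e, which is not a function with range (e → t); hence blicket is the functor — type (e → (e → t)).

(e → (e → t))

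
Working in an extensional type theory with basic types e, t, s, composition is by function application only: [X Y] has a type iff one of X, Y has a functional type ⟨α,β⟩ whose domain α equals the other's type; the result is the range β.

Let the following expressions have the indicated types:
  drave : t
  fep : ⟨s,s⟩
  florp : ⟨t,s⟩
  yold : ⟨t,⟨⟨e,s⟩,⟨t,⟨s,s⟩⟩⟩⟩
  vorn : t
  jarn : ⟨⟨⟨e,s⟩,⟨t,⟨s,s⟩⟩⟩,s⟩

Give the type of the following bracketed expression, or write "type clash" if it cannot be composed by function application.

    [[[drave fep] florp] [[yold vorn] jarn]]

[drave fep]: t with ⟨s,s⟩ — neither is a function whose domain matches the other; composition fails here.

type clash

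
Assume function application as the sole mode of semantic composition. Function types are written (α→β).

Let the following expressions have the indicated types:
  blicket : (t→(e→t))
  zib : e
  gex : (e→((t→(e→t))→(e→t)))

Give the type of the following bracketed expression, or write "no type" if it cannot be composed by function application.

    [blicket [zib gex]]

(e→t)

[zib gex]: (e→((t→(e→t))→(e→t))) applied to e yields ((t→(e→t))→(e→t)).
[blicket [zib gex]]: ((t→(e→t))→(e→t)) applied to (t→(e→t)) yields (e→t).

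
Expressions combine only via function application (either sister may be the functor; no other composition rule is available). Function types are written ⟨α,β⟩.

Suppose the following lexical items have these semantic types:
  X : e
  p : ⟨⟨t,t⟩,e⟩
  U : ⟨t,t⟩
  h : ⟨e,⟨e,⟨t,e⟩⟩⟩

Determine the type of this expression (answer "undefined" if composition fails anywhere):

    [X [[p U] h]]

⟨t,e⟩

At [p U], p : ⟨⟨t,t⟩,e⟩ takes U : ⟨t,t⟩, giving e.
At [[p U] h], h : ⟨e,⟨e,⟨t,e⟩⟩⟩ takes [p U] : e, giving ⟨e,⟨t,e⟩⟩.
At [X [[p U] h]], [[p U] h] : ⟨e,⟨t,e⟩⟩ takes X : e, giving ⟨t,e⟩.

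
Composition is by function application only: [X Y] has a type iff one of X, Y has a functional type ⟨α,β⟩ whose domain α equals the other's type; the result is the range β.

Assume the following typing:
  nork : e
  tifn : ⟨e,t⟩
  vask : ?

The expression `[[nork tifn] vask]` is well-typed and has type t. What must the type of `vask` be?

At [[nork tifn] vask] (required: t): [nork tifn] is t, which is not a function with range t; hence vask is the functor — type ⟨t,t⟩.

⟨t,t⟩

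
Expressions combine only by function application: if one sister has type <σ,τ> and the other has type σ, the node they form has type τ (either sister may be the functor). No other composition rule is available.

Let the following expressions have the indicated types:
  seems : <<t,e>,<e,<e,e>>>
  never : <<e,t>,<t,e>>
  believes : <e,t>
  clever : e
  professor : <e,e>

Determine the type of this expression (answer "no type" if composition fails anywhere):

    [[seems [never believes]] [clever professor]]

<e,e>

At [never believes], never : <<e,t>,<t,e>> takes believes : <e,t>, giving <t,e>.
At [seems [never believes]], seems : <<t,e>,<e,<e,e>>> takes [never believes] : <t,e>, giving <e,<e,e>>.
At [clever professor], professor : <e,e> takes clever : e, giving e.
At [[seems [never believes]] [clever professor]], [seems [never believes]] : <e,<e,e>> takes [clever professor] : e, giving <e,e>.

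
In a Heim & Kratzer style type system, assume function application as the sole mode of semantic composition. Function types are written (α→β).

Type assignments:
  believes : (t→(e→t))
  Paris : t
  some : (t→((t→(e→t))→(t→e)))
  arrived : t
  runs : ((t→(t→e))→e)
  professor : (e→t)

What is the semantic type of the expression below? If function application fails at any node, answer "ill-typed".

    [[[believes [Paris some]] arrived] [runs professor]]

[Paris some]: functor some : (t→((t→(e→t))→(t→e))), argument Paris : t; result ((t→(e→t))→(t→e)).
[believes [Paris some]]: functor [Paris some] : ((t→(e→t))→(t→e)), argument believes : (t→(e→t)); result (t→e).
[[believes [Paris some]] arrived]: functor [believes [Paris some]] : (t→e), argument arrived : t; result e.
At [runs professor]: neither ((t→(t→e))→e) nor (e→t) can take the other as argument; the node is ill-typed.

ill-typed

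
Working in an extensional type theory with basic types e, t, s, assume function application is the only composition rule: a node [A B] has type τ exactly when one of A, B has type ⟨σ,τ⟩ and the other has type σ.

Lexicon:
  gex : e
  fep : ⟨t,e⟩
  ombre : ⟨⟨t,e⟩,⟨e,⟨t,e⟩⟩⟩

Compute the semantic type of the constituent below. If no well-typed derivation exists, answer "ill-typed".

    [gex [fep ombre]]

⟨t,e⟩

[fep ombre]: ombre is ⟨⟨t,e⟩,⟨e,⟨t,e⟩⟩⟩, fep is ⟨t,e⟩; result ⟨e,⟨t,e⟩⟩.
[gex [fep ombre]]: [fep ombre] is ⟨e,⟨t,e⟩⟩, gex is e; result ⟨t,e⟩.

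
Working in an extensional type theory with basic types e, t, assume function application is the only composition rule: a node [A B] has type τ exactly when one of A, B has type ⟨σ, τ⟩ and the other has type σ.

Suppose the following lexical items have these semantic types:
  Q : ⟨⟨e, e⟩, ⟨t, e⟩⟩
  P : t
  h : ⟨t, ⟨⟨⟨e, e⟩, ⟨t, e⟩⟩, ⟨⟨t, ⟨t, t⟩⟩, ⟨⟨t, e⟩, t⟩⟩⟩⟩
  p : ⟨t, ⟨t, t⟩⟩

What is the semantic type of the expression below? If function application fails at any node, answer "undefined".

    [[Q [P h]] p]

[P h] — h of type ⟨t, ⟨⟨⟨e, e⟩, ⟨t, e⟩⟩, ⟨⟨t, ⟨t, t⟩⟩, ⟨⟨t, e⟩, t⟩⟩⟩⟩ combines with P of type t: type ⟨⟨⟨e, e⟩, ⟨t, e⟩⟩, ⟨⟨t, ⟨t, t⟩⟩, ⟨⟨t, e⟩, t⟩⟩⟩.
[Q [P h]] — [P h] of type ⟨⟨⟨e, e⟩, ⟨t, e⟩⟩, ⟨⟨t, ⟨t, t⟩⟩, ⟨⟨t, e⟩, t⟩⟩⟩ combines with Q of type ⟨⟨e, e⟩, ⟨t, e⟩⟩: type ⟨⟨t, ⟨t, t⟩⟩, ⟨⟨t, e⟩, t⟩⟩.
[[Q [P h]] p] — [Q [P h]] of type ⟨⟨t, ⟨t, t⟩⟩, ⟨⟨t, e⟩, t⟩⟩ combines with p of type ⟨t, ⟨t, t⟩⟩: type ⟨⟨t, e⟩, t⟩.

⟨⟨t, e⟩, t⟩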